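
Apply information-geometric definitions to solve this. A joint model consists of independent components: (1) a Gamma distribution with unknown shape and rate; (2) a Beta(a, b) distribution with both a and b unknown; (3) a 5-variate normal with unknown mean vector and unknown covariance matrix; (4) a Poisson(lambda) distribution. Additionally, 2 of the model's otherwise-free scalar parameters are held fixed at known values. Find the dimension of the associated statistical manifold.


The dimension of a statistical manifold equals the number of free
(independent) real parameters of the model. For a product of independent
blocks the parameter counts add.
- Gamma (shape, rate): 2.
- Beta (a, b): 2.
- 5-variate normal: 5 (mean) + 5*6/2 = 15 (symmetric covariance) = 20.
- Poisson (lambda): 1.
Total = 2 + 2 + 20 + 1 = 25.
2 parameter(s) fixed at known values: 25 - 2 = 23.
Dimension = 23

23


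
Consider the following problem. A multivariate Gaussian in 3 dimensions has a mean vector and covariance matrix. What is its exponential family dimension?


Exponential family dimension calculation:
For 3-dim MVN: mean has 3 params, covariance has 3*4/2 = 6 unique entries.
Total dim = 3 + 6 = 9.

9


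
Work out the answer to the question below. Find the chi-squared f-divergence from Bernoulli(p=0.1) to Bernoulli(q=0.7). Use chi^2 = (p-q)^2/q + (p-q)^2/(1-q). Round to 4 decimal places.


Chi-squared divergence between Bernoulli distributions:
chi^2 = (p-q)^2/q + (p-q)^2/(1-q).
p = 0.1, q = 0.7, p-q = -0.6.
(p-q)^2 = 0.36.
term1 = 0.36/0.7 = 0.514286.
term2 = 0.36/0.3 = 1.2.
chi^2 = 0.514286 + 1.2 = 1.7143

1.7143


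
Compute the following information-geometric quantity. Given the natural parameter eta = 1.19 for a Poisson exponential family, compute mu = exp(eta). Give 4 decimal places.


Expectation parameter for Poisson exponential family:
mu = exp(eta).
eta = 1.19.
mu = exp(1.19) = 3.2871

3.2871


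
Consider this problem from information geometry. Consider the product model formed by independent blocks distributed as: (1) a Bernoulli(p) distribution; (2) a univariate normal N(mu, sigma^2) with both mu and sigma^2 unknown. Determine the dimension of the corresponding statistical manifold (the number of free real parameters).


The dimension of a statistical manifold equals the number of free
(independent) real parameters of the model. For a product of independent
blocks the parameter counts add.
- Bernoulli (p): 1.
- normal (mu, sigma^2): 2.
Total = 1 + 2 = 3.
Dimension = 3

3


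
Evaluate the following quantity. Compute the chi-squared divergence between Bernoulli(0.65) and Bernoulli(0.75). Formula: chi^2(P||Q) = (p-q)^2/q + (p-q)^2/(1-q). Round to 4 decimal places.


Chi-squared divergence between Bernoulli distributions:
chi^2 = (p-q)^2/q + (p-q)^2/(1-q).
p = 0.65, q = 0.75, p-q = -0.1.
(p-q)^2 = 0.01.
term1 = 0.01/0.75 = 0.013333.
term2 = 0.01/0.25 = 0.04.
chi^2 = 0.013333 + 0.04 = 0.0533

0.0533


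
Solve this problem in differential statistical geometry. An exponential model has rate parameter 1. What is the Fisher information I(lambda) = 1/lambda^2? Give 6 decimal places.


Fisher information for exponential: I(lambda) = 1/lambda^2.
lambda = 1, lambda^2 = 1.
I = 1/1 = 1.000000

1.000000


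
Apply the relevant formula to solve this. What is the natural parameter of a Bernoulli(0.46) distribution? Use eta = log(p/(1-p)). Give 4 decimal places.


Natural parameter for Bernoulli: eta = log(p/(1-p)).
p = 0.46, 1-p = 0.54.
p/(1-p) = 0.851852.
eta = log(0.851852) = -0.1603

-0.1603


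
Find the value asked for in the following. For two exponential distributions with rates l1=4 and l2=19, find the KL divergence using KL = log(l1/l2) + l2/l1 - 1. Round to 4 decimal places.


KL divergence for exponential family:
KL = log(l1/l2) + l2/l1 - 1.
log(4/19) = -1.558145.
19/4 = 4.75.
KL = -1.558145 + 4.75 - 1 = 2.1919

2.1919


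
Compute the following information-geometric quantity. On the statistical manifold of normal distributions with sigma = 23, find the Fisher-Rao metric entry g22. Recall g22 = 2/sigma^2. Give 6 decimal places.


For the 2-parameter normal family, the Fisher metric has:
  g11 = 1/sigma^2, g22 = 2/sigma^2.
sigma = 23, sigma^2 = 529.
g22 = 0.003781

0.003781


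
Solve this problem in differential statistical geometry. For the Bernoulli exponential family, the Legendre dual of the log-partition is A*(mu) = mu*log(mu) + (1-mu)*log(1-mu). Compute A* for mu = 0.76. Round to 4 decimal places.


Legendre transform for Bernoulli:
A*(mu) = mu*log(mu) + (1-mu)*log(1-mu).
mu = 0.76, 1-mu = 0.24.
mu*log(mu) = 0.76*log(0.76) = -0.208572.
(1-mu)*log(1-mu) = 0.24*log(0.24) = -0.342508.
A* = -0.208572 + -0.342508 = -0.5511

-0.5511


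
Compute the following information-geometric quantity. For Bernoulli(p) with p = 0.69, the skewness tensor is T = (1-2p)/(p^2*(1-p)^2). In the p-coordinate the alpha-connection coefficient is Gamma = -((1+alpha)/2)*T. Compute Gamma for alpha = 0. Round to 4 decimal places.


Skewness (Amari-Chentsov) tensor: T = (1-2p)/(p^2*(1-p)^2).
p = 0.69, 1-2p = -0.38, p^2 = 0.4761, (1-p)^2 = 0.0961.
T = -0.38/(0.4761 * 0.0961) = -8.305428.
In the p-coordinate, Gamma^(alpha) = Gamma^(0) - (alpha/2)*T with Gamma^(0) = (1/2)*g'(p) = -T/2,
so Gamma^(alpha) = -((1+alpha)/2)*T.
alpha = 0, -(1+alpha)/2 = -0.5.
Gamma = -0.5 * -8.305428 = 4.1527

4.1527


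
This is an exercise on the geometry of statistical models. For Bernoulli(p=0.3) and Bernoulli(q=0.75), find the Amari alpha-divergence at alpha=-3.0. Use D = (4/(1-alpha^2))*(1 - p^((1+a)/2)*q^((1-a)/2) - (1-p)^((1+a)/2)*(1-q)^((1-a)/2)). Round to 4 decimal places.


Amari alpha-divergence:
D = (4/(1-alpha^2))*(1 - p^((1+a)/2)*q^((1-a)/2) - (1-p)^((1+a)/2)*(1-q)^((1-a)/2)).
alpha = -3.0, p = 0.3, q = 0.75.
e1 = (1+alpha)/2 = -1.0, e2 = (1-alpha)/2 = 2.0.
t1 = p^e1 * q^e2 = 0.3^-1.0 * 0.75^2.0 = 1.875.
t2 = (1-p)^e1 * (1-q)^e2 = 0.7^-1.0 * 0.25^2.0 = 0.089286.
4/(1-alpha^2) = -0.5.
D = -0.5*(1 - 1.875 - 0.089286) = 0.4821

0.4821


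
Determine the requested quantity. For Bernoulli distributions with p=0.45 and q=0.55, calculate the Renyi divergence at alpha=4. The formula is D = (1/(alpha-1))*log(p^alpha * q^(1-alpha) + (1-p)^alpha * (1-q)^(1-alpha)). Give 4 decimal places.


Renyi divergence of order alpha between Bernoulli distributions:
D = (1/(alpha-1))*log(p^alpha * q^(1-alpha) + (1-p)^alpha * (1-q)^(1-alpha)).
alpha = 4, p = 0.45, q = 0.55.
p^alpha * q^(1-alpha) = 0.45^4 * 0.55^-3 = 0.246469.
(1-p)^alpha * (1-q)^(1-alpha) = 0.55^4 * 0.45^-3 = 1.004184.
sum = 0.246469 + 1.004184 = 1.250653.
D = (1/3)*log(1.250653) = 0.0746

0.0746


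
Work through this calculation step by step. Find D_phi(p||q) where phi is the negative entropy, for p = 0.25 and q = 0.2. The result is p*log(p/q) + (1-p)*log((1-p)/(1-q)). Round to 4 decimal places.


Bregman divergence with negative entropy generator:
D = p*log(p/q) + (1-p)*log((1-p)/(1-q)).
p = 0.25, q = 0.2.
p*log(p/q) = 0.25*log(0.25/0.2) = 0.055786.
(1-p)*log((1-p)/(1-q)) = 0.75*log(0.75/0.8) = -0.048404.
D = 0.055786 + -0.048404 = 0.0074

0.0074


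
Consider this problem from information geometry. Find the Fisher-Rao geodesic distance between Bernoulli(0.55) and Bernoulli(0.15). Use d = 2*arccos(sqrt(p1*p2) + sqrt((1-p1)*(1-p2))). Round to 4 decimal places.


Geodesic distance on Bernoulli manifold:
d(p1,p2) = 2*arccos(sqrt(p1*p2) + sqrt((1-p1)*(1-p2))).
sqrt(p1*p2) = sqrt(0.55*0.15) = 0.287228.
sqrt((1-p1)*(1-p2)) = sqrt(0.45*0.85) = 0.618466.
arg = 0.287228 + 0.618466 = 0.905694.
d = 2*arccos(0.905694) = 0.8756

0.8756


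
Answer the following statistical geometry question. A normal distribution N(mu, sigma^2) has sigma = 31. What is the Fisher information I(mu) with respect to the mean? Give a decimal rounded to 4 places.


The Fisher information for the mean of a normal distribution is I(mu) = 1/sigma^2.
sigma = 31, so sigma^2 = 961.
I(mu) = 1/961 = 0.0010

0.0010


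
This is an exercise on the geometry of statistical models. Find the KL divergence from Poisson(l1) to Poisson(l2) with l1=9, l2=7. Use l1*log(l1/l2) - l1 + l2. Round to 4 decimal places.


KL divergence for Poisson:
KL = l1*log(l1/l2) - l1 + l2.
l1 = 9, l2 = 7.
log(9/7) = 0.251314.
l1*log(l1/l2) = 9 * 0.251314 = 2.26183.
KL = 2.26183 - 9 + 7 = 0.2618

0.2618


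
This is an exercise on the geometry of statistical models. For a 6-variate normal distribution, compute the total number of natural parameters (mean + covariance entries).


Exponential family dimension calculation:
For 6-dim MVN: mean has 6 params, covariance has 6*7/2 = 21 unique entries.
Total dim = 6 + 21 = 27.

27


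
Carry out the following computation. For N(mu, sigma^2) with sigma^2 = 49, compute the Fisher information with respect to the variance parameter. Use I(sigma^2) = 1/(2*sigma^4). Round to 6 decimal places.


Fisher information for variance: I(sigma^2) = 1/(2*sigma^4).
sigma^2 = 49, so sigma^4 = 2401.
I = 1/(2*2401) = 1/4802 = 0.000208

0.000208


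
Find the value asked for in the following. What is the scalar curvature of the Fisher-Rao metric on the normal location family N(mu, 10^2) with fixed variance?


This family has a single free parameter, so its statistical manifold
is 1-dimensional. The Riemann curvature tensor of any 1-dimensional
Riemannian manifold vanishes identically, so R = 0.

0


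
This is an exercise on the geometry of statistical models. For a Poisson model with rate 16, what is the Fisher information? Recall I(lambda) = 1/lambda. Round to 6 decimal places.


Fisher information for Poisson: I(lambda) = 1/lambda.
lambda = 16.
I(lambda) = 1/16 = 0.062500

0.062500


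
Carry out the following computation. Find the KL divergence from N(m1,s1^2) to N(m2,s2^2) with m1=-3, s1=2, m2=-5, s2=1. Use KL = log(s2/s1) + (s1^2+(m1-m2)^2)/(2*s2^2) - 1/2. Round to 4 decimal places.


KL divergence between normal distributions:
KL = log(s2/s1) + (s1^2 + (m1-m2)^2)/(2*s2^2) - 1/2.
log(1/2) = -0.693147.
(2^2 + (-3--5)^2)/(2*1^2) = (4 + 4)/2 = 4.0.
KL = -0.693147 + 4.0 - 0.5 = 2.8069

2.8069


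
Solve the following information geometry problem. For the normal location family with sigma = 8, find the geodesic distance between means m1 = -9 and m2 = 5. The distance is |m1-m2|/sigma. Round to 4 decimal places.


On the fixed-variance normal subfamily, geodesic distance = |m1-m2|/sigma.
|-9 - 5| = 14.
sigma = 8.
d = 14/8 = 1.7500

1.7500


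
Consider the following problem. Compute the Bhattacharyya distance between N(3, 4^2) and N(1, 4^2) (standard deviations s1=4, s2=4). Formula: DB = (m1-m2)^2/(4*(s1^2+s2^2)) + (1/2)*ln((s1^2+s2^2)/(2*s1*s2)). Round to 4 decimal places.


Bhattacharyya distance between two Gaussians:
DB = (m1-m2)^2/(4*(s1^2+s2^2)) + (1/2)*ln((s1^2+s2^2)/(2*s1*s2)).
(m1-m2)^2 = (2)^2 = 4.
s1^2+s2^2 = 16 + 16 = 32.
term1 = 4/128 = 0.03125.
term2 = 0.5*ln(32/32.0) = 0.0.
DB = 0.03125 + 0.0 = 0.0313

0.0313


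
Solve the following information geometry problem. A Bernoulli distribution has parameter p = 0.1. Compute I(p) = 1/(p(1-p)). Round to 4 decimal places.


For Bernoulli(p), Fisher information is I(p) = 1/(p*(1-p)).
p = 0.1, 1-p = 0.9.
p*(1-p) = 0.09.
I(p) = 1/0.09 = 11.1111

11.1111


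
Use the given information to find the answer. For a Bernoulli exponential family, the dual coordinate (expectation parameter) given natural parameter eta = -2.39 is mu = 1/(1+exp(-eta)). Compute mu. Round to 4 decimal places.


Dual coordinate (expectation parameter) for Bernoulli:
mu = 1/(1+exp(-eta)).
eta = -2.39.
exp(-eta) = exp(2.39) = 10.913494.
mu = 1/(1+10.913494) = 0.0839

0.0839


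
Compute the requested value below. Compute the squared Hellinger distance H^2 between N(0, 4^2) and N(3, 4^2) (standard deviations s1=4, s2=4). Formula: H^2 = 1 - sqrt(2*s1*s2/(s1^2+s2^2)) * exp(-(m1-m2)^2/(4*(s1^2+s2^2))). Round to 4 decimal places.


Squared Hellinger distance for Gaussians:
H^2 = 1 - sqrt(2*s1*s2/(s1^2+s2^2)) * exp(-(m1-m2)^2/(4*(s1^2+s2^2))).
s1^2 = 16, s2^2 = 16, s1^2+s2^2 = 32.
sqrt(2*4*4/(32)) = 1.0.
(m1-m2)^2 = (-3)^2 = 9.
exp(-9/(4*32)) = exp(-0.070312) = 0.932102.
H^2 = 1 - 1.0*0.932102 = 0.0679

0.0679


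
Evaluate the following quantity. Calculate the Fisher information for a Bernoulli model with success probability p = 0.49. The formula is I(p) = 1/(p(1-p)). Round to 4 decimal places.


For Bernoulli(p), Fisher information is I(p) = 1/(p*(1-p)).
p = 0.49, 1-p = 0.51.
p*(1-p) = 0.2499.
I(p) = 1/0.2499 = 4.0016

4.0016


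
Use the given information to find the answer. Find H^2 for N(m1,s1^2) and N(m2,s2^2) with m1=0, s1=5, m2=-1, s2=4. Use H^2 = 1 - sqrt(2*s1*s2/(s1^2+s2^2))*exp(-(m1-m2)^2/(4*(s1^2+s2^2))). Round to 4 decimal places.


Squared Hellinger distance for Gaussians:
H^2 = 1 - sqrt(2*s1*s2/(s1^2+s2^2)) * exp(-(m1-m2)^2/(4*(s1^2+s2^2))).
s1^2 = 25, s2^2 = 16, s1^2+s2^2 = 41.
sqrt(2*5*4/(41)) = 0.98773.
(m1-m2)^2 = (1)^2 = 1.
exp(-1/(4*41)) = exp(-0.006098) = 0.993921.
H^2 = 1 - 0.98773*0.993921 = 0.0183

0.0183


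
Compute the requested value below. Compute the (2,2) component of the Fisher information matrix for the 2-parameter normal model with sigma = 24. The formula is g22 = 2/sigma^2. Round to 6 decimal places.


For the 2-parameter normal family, the Fisher metric has:
  g11 = 1/sigma^2, g22 = 2/sigma^2.
sigma = 24, sigma^2 = 576.
g22 = 0.003472

0.003472


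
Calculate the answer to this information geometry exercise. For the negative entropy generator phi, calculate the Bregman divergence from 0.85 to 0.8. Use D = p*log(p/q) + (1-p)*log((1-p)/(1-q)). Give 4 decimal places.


Bregman divergence with negative entropy generator:
D = p*log(p/q) + (1-p)*log((1-p)/(1-q)).
p = 0.85, q = 0.8.
p*log(p/q) = 0.85*log(0.85/0.8) = 0.051531.
(1-p)*log((1-p)/(1-q)) = 0.15*log(0.15/0.2) = -0.043152.
D = 0.051531 + -0.043152 = 0.0084

0.0084


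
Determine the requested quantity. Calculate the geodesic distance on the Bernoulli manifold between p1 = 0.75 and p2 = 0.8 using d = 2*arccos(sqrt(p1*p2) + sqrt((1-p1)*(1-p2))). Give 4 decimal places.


Geodesic distance on Bernoulli manifold:
d(p1,p2) = 2*arccos(sqrt(p1*p2) + sqrt((1-p1)*(1-p2))).
sqrt(p1*p2) = sqrt(0.75*0.8) = 0.774597.
sqrt((1-p1)*(1-p2)) = sqrt(0.25*0.2) = 0.223607.
arg = 0.774597 + 0.223607 = 0.998203.
d = 2*arccos(0.998203) = 0.1199

0.1199


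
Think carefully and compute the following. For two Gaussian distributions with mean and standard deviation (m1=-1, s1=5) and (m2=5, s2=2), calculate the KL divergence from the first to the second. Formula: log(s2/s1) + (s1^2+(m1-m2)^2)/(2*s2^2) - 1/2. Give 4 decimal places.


KL divergence between normal distributions:
KL = log(s2/s1) + (s1^2 + (m1-m2)^2)/(2*s2^2) - 1/2.
log(2/5) = -0.916291.
(5^2 + (-1-5)^2)/(2*2^2) = (25 + 36)/8 = 7.625.
KL = -0.916291 + 7.625 - 0.5 = 6.2087

6.2087


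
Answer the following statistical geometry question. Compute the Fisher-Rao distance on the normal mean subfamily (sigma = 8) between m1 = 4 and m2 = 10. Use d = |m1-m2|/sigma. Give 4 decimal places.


On the fixed-variance normal subfamily, geodesic distance = |m1-m2|/sigma.
|4 - 10| = 6.
sigma = 8.
d = 6/8 = 0.7500

0.7500


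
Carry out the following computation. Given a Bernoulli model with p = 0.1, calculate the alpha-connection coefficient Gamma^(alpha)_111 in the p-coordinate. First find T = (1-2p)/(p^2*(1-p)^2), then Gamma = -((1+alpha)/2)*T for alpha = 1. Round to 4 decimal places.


Skewness (Amari-Chentsov) tensor: T = (1-2p)/(p^2*(1-p)^2).
p = 0.1, 1-2p = 0.8, p^2 = 0.01, (1-p)^2 = 0.81.
T = 0.8/(0.01 * 0.81) = 98.765432.
In the p-coordinate, Gamma^(alpha) = Gamma^(0) - (alpha/2)*T with Gamma^(0) = (1/2)*g'(p) = -T/2,
so Gamma^(alpha) = -((1+alpha)/2)*T.
alpha = 1, -(1+alpha)/2 = -1.0.
Gamma = -1.0 * 98.765432 = -98.7654

-98.7654


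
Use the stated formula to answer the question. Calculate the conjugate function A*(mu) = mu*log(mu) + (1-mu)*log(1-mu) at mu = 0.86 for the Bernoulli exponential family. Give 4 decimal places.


Legendre transform for Bernoulli:
A*(mu) = mu*log(mu) + (1-mu)*log(1-mu).
mu = 0.86, 1-mu = 0.14.
mu*log(mu) = 0.86*log(0.86) = -0.129708.
(1-mu)*log(1-mu) = 0.14*log(0.14) = -0.275256.
A* = -0.129708 + -0.275256 = -0.4050

-0.4050


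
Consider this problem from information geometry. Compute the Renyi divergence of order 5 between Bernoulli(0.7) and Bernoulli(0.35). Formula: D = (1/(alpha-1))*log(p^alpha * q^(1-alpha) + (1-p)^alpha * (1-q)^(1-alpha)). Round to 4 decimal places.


Renyi divergence of order alpha between Bernoulli distributions:
D = (1/(alpha-1))*log(p^alpha * q^(1-alpha) + (1-p)^alpha * (1-q)^(1-alpha)).
alpha = 5, p = 0.7, q = 0.35.
p^alpha * q^(1-alpha) = 0.7^5 * 0.35^-4 = 11.2.
(1-p)^alpha * (1-q)^(1-alpha) = 0.3^5 * 0.65^-4 = 0.013613.
sum = 11.2 + 0.013613 = 11.213613.
D = (1/4)*log(11.213613) = 0.6043

0.6043


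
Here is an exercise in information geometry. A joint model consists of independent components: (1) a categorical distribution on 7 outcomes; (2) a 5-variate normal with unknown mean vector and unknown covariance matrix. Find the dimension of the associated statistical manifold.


The dimension of a statistical manifold equals the number of free
(independent) real parameters of the model. For a product of independent
blocks the parameter counts add.
- categorical on 7 outcomes (probabilities sum to 1): 7-1 = 6.
- 5-variate normal: 5 (mean) + 5*6/2 = 15 (symmetric covariance) = 20.
Total = 6 + 20 = 26.
Dimension = 26

26


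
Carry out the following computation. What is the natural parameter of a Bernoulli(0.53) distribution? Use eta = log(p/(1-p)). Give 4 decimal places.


Natural parameter for Bernoulli: eta = log(p/(1-p)).
p = 0.53, 1-p = 0.47.
p/(1-p) = 1.12766.
eta = log(1.12766) = 0.1201

0.1201


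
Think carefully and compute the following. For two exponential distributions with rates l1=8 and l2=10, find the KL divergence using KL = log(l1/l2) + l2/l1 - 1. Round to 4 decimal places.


KL divergence for exponential family:
KL = log(l1/l2) + l2/l1 - 1.
log(8/10) = -0.223144.
10/8 = 1.25.
KL = -0.223144 + 1.25 - 1 = 0.0269

0.0269


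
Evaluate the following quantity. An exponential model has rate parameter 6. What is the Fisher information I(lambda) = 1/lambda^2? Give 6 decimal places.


Fisher information for exponential: I(lambda) = 1/lambda^2.
lambda = 6, lambda^2 = 36.
I = 1/36 = 0.027778

0.027778


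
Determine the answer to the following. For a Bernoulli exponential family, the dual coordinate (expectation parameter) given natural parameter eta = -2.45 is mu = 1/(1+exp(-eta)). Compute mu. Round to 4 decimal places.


Dual coordinate (expectation parameter) for Bernoulli:
mu = 1/(1+exp(-eta)).
eta = -2.45.
exp(-eta) = exp(2.45) = 11.588347.
mu = 1/(1+11.588347) = 0.0794

0.0794


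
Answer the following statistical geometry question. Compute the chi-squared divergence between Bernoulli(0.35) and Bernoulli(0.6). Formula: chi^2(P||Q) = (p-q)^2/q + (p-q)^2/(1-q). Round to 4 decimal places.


Chi-squared divergence between Bernoulli distributions:
chi^2 = (p-q)^2/q + (p-q)^2/(1-q).
p = 0.35, q = 0.6, p-q = -0.25.
(p-q)^2 = 0.0625.
term1 = 0.0625/0.6 = 0.104167.
term2 = 0.0625/0.4 = 0.15625.
chi^2 = 0.104167 + 0.15625 = 0.2604

0.2604


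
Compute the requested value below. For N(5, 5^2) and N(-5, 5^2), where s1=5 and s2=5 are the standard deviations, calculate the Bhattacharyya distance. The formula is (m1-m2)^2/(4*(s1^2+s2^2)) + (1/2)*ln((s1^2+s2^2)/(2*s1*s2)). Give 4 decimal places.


Bhattacharyya distance between two Gaussians:
DB = (m1-m2)^2/(4*(s1^2+s2^2)) + (1/2)*ln((s1^2+s2^2)/(2*s1*s2)).
(m1-m2)^2 = (10)^2 = 100.
s1^2+s2^2 = 25 + 25 = 50.
term1 = 100/200 = 0.5.
term2 = 0.5*ln(50/50.0) = 0.0.
DB = 0.5 + 0.0 = 0.5000

0.5000


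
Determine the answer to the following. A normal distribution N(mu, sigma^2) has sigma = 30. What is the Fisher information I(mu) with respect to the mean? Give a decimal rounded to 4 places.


The Fisher information for the mean of a normal distribution is I(mu) = 1/sigma^2.
sigma = 30, so sigma^2 = 900.
I(mu) = 1/900 = 0.0011

0.0011


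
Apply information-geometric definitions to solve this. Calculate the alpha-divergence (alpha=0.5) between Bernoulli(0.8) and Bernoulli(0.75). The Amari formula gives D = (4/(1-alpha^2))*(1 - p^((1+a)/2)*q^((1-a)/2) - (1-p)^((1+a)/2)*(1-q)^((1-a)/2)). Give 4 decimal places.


Amari alpha-divergence:
D = (4/(1-alpha^2))*(1 - p^((1+a)/2)*q^((1-a)/2) - (1-p)^((1+a)/2)*(1-q)^((1-a)/2)).
alpha = 0.5, p = 0.8, q = 0.75.
e1 = (1+alpha)/2 = 0.75, e2 = (1-alpha)/2 = 0.25.
t1 = p^e1 * q^e2 = 0.8^0.75 * 0.75^0.25 = 0.787196.
t2 = (1-p)^e1 * (1-q)^e2 = 0.2^0.75 * 0.25^0.25 = 0.211474.
4/(1-alpha^2) = 5.333333.
D = 5.333333*(1 - 0.787196 - 0.211474) = 0.0071

0.0071


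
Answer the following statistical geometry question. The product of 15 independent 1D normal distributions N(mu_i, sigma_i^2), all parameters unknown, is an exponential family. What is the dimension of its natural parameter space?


Exponential family dimension calculation:
Each univariate normal has two natural parameters (mu/sigma^2 and -1/(2 sigma^2)).
With 15 independent components, dim = 2 * 15 = 30.

30


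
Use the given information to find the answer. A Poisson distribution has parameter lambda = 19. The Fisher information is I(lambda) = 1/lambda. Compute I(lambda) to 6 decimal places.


Fisher information for Poisson: I(lambda) = 1/lambda.
lambda = 19.
I(lambda) = 1/19 = 0.052632

0.052632


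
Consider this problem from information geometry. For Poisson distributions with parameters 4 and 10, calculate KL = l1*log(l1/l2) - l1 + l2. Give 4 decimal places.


KL divergence for Poisson:
KL = l1*log(l1/l2) - l1 + l2.
l1 = 4, l2 = 10.
log(4/10) = -0.916291.
l1*log(l1/l2) = 4 * -0.916291 = -3.665163.
KL = -3.665163 - 4 + 10 = 2.3348

2.3348


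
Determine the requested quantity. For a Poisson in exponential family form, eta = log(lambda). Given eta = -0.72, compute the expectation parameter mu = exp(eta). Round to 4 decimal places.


Expectation parameter for Poisson exponential family:
mu = exp(eta).
eta = -0.72.
mu = exp(-0.72) = 0.4868

0.4868


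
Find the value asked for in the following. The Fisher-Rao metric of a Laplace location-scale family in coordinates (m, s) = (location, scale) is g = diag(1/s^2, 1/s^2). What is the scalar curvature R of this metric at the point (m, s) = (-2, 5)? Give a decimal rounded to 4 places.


The metric has the form g = (A dm^2 + B ds^2)/s^2 with A = 1, B = 1.
Substitute u = sqrt(A/B)*m: g = B*(du^2 + ds^2)/s^2, i.e. B times the
Poincare upper half-plane metric, which has constant Gaussian curvature -1.
Scaling a 2D metric by a constant c divides the Gaussian curvature by c,
so K = -1/B = -1/(1) = -1.0000 everywhere (the point (m, s) = (-2, 5) is irrelevant:
the curvature is constant).
Scalar curvature in dimension 2: R = 2K = -2/(1) = -2.0000.

-2.0000


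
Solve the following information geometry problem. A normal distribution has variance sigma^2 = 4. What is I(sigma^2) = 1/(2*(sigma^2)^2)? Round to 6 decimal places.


Fisher information for variance: I(sigma^2) = 1/(2*sigma^4).
sigma^2 = 4, so sigma^4 = 16.
I = 1/(2*16) = 1/32 = 0.031250

0.031250


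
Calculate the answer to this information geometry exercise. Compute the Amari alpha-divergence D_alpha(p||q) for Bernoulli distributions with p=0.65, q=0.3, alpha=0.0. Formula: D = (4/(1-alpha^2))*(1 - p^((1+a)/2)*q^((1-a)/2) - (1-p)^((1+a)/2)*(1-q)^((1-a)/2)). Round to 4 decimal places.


Amari alpha-divergence:
D = (4/(1-alpha^2))*(1 - p^((1+a)/2)*q^((1-a)/2) - (1-p)^((1+a)/2)*(1-q)^((1-a)/2)).
alpha = 0.0, p = 0.65, q = 0.3.
e1 = (1+alpha)/2 = 0.5, e2 = (1-alpha)/2 = 0.5.
t1 = p^e1 * q^e2 = 0.65^0.5 * 0.3^0.5 = 0.441588.
t2 = (1-p)^e1 * (1-q)^e2 = 0.35^0.5 * 0.7^0.5 = 0.494975.
4/(1-alpha^2) = 4.0.
D = 4.0*(1 - 0.441588 - 0.494975) = 0.2537

0.2537


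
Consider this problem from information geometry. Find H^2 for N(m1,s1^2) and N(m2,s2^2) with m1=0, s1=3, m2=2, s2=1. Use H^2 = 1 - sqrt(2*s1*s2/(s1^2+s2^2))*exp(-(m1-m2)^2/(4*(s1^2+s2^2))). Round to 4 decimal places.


Squared Hellinger distance for Gaussians:
H^2 = 1 - sqrt(2*s1*s2/(s1^2+s2^2)) * exp(-(m1-m2)^2/(4*(s1^2+s2^2))).
s1^2 = 9, s2^2 = 1, s1^2+s2^2 = 10.
sqrt(2*3*1/(10)) = 0.774597.
(m1-m2)^2 = (-2)^2 = 4.
exp(-4/(4*10)) = exp(-0.1) = 0.904837.
H^2 = 1 - 0.774597*0.904837 = 0.2991

0.2991


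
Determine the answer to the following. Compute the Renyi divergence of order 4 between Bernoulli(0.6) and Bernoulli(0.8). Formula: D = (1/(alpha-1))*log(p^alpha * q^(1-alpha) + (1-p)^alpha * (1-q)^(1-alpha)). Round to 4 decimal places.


Renyi divergence of order alpha between Bernoulli distributions:
D = (1/(alpha-1))*log(p^alpha * q^(1-alpha) + (1-p)^alpha * (1-q)^(1-alpha)).
alpha = 4, p = 0.6, q = 0.8.
p^alpha * q^(1-alpha) = 0.6^4 * 0.8^-3 = 0.253125.
(1-p)^alpha * (1-q)^(1-alpha) = 0.4^4 * 0.2^-3 = 3.2.
sum = 0.253125 + 3.2 = 3.453125.
D = (1/3)*log(3.453125) = 0.4131

0.4131


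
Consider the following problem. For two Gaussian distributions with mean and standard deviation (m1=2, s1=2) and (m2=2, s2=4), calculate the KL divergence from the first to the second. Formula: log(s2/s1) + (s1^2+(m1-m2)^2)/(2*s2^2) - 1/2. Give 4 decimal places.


KL divergence between normal distributions:
KL = log(s2/s1) + (s1^2 + (m1-m2)^2)/(2*s2^2) - 1/2.
log(4/2) = 0.693147.
(2^2 + (2-2)^2)/(2*4^2) = (4 + 0)/32 = 0.125.
KL = 0.693147 + 0.125 - 0.5 = 0.3181

0.3181


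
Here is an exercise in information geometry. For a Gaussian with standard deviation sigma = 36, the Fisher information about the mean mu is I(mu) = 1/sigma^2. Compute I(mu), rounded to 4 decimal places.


The Fisher information for the mean of a normal distribution is I(mu) = 1/sigma^2.
sigma = 36, so sigma^2 = 1296.
I(mu) = 1/1296 = 0.0008

0.0008


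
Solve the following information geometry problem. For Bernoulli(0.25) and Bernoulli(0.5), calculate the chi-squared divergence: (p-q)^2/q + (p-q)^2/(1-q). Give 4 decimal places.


Chi-squared divergence between Bernoulli distributions:
chi^2 = (p-q)^2/q + (p-q)^2/(1-q).
p = 0.25, q = 0.5, p-q = -0.25.
(p-q)^2 = 0.0625.
term1 = 0.0625/0.5 = 0.125.
term2 = 0.0625/0.5 = 0.125.
chi^2 = 0.125 + 0.125 = 0.2500

0.2500


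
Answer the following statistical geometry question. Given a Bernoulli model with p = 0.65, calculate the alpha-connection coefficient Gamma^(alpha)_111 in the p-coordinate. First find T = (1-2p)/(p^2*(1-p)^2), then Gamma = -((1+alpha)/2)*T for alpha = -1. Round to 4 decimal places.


Skewness (Amari-Chentsov) tensor: T = (1-2p)/(p^2*(1-p)^2).
p = 0.65, 1-2p = -0.3, p^2 = 0.4225, (1-p)^2 = 0.1225.
T = -0.3/(0.4225 * 0.1225) = -5.796401.
In the p-coordinate, Gamma^(alpha) = Gamma^(0) - (alpha/2)*T with Gamma^(0) = (1/2)*g'(p) = -T/2,
so Gamma^(alpha) = -((1+alpha)/2)*T.
alpha = -1, -(1+alpha)/2 = 0.0.
Gamma = 0.0 * -5.796401 = 0.0000

0.0000


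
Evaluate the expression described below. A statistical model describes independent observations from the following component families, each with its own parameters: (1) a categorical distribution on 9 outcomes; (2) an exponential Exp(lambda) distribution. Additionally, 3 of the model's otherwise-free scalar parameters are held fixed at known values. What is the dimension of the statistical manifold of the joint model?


The dimension of a statistical manifold equals the number of free
(independent) real parameters of the model. For a product of independent
blocks the parameter counts add.
- categorical on 9 outcomes (probabilities sum to 1): 9-1 = 8.
- exponential (lambda): 1.
Total = 8 + 1 = 9.
3 parameter(s) fixed at known values: 9 - 3 = 6.
Dimension = 6

6


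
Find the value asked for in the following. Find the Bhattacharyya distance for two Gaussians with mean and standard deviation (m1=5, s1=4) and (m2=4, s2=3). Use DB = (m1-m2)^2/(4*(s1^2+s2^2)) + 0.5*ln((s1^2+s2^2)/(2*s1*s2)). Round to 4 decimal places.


Bhattacharyya distance between two Gaussians:
DB = (m1-m2)^2/(4*(s1^2+s2^2)) + (1/2)*ln((s1^2+s2^2)/(2*s1*s2)).
(m1-m2)^2 = (1)^2 = 1.
s1^2+s2^2 = 16 + 9 = 25.
term1 = 1/100 = 0.01.
term2 = 0.5*ln(25/24.0) = 0.020411.
DB = 0.01 + 0.020411 = 0.0304

0.0304


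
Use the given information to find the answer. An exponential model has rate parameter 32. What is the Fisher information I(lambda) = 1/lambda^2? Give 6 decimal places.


Fisher information for exponential: I(lambda) = 1/lambda^2.
lambda = 32, lambda^2 = 1024.
I = 1/1024 = 0.000977

0.000977


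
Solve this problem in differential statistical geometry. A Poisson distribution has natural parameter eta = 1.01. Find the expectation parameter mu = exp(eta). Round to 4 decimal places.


Expectation parameter for Poisson exponential family:
mu = exp(eta).
eta = 1.01.
mu = exp(1.01) = 2.7456

2.7456


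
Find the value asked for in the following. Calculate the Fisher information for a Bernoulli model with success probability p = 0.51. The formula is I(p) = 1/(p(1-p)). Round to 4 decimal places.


For Bernoulli(p), Fisher information is I(p) = 1/(p*(1-p)).
p = 0.51, 1-p = 0.49.
p*(1-p) = 0.2499.
I(p) = 1/0.2499 = 4.0016

4.0016


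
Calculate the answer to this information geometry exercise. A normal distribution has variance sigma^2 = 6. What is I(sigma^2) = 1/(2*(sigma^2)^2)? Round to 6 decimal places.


Fisher information for variance: I(sigma^2) = 1/(2*sigma^4).
sigma^2 = 6, so sigma^4 = 36.
I = 1/(2*36) = 1/72 = 0.013889

0.013889


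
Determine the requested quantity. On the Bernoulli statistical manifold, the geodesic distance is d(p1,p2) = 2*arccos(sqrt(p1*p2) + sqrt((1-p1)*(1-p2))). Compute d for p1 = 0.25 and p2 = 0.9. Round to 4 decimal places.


Geodesic distance on Bernoulli manifold:
d(p1,p2) = 2*arccos(sqrt(p1*p2) + sqrt((1-p1)*(1-p2))).
sqrt(p1*p2) = sqrt(0.25*0.9) = 0.474342.
sqrt((1-p1)*(1-p2)) = sqrt(0.75*0.1) = 0.273861.
arg = 0.474342 + 0.273861 = 0.748203.
d = 2*arccos(0.748203) = 1.4509

1.4509


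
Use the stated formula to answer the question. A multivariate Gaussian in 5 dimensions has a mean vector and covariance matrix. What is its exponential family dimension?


Exponential family dimension calculation:
For 5-dim MVN: mean has 5 params, covariance has 5*6/2 = 15 unique entries.
Total dim = 5 + 15 = 20.

20


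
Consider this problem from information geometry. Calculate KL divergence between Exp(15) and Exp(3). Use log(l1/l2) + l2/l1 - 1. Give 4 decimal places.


KL divergence for exponential family:
KL = log(l1/l2) + l2/l1 - 1.
log(15/3) = 1.609438.
3/15 = 0.2.
KL = 1.609438 + 0.2 - 1 = 0.8094

0.8094


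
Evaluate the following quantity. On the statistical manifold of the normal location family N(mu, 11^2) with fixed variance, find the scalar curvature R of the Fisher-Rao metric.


This family has a single free parameter, so its statistical manifold
is 1-dimensional. The Riemann curvature tensor of any 1-dimensional
Riemannian manifold vanishes identically, so R = 0.

0


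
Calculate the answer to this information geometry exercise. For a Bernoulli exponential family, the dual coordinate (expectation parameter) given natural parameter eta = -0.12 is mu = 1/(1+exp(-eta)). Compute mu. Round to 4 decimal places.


Dual coordinate (expectation parameter) for Bernoulli:
mu = 1/(1+exp(-eta)).
eta = -0.12.
exp(-eta) = exp(0.12) = 1.127497.
mu = 1/(1+1.127497) = 0.4700

0.4700


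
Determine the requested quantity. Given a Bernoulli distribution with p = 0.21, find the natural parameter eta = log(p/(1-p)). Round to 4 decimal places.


Natural parameter for Bernoulli: eta = log(p/(1-p)).
p = 0.21, 1-p = 0.79.
p/(1-p) = 0.265823.
eta = log(0.265823) = -1.3249

-1.3249


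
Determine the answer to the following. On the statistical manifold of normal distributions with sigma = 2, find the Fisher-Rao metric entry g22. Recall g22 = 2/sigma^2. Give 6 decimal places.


For the 2-parameter normal family, the Fisher metric has:
  g11 = 1/sigma^2, g22 = 2/sigma^2.
sigma = 2, sigma^2 = 4.
g22 = 0.500000

0.500000


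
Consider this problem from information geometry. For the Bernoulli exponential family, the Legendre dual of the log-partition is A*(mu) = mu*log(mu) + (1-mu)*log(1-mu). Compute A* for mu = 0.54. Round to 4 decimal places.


Legendre transform for Bernoulli:
A*(mu) = mu*log(mu) + (1-mu)*log(1-mu).
mu = 0.54, 1-mu = 0.46.
mu*log(mu) = 0.54*log(0.54) = -0.332741.
(1-mu)*log(1-mu) = 0.46*log(0.46) = -0.357203.
A* = -0.332741 + -0.357203 = -0.6899

-0.6899


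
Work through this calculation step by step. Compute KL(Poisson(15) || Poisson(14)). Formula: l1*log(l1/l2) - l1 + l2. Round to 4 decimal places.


KL divergence for Poisson:
KL = l1*log(l1/l2) - l1 + l2.
l1 = 15, l2 = 14.
log(15/14) = 0.068993.
l1*log(l1/l2) = 15 * 0.068993 = 1.034893.
KL = 1.034893 - 15 + 14 = 0.0349

0.0349


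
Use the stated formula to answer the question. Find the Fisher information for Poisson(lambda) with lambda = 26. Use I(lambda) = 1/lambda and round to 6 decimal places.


Fisher information for Poisson: I(lambda) = 1/lambda.
lambda = 26.
I(lambda) = 1/26 = 0.038462

0.038462


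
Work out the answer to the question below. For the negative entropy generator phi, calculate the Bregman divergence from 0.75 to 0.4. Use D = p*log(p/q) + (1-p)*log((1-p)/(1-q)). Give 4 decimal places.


Bregman divergence with negative entropy generator:
D = p*log(p/q) + (1-p)*log((1-p)/(1-q)).
p = 0.75, q = 0.4.
p*log(p/q) = 0.75*log(0.75/0.4) = 0.471456.
(1-p)*log((1-p)/(1-q)) = 0.25*log(0.25/0.6) = -0.218867.
D = 0.471456 + -0.218867 = 0.2526

0.2526


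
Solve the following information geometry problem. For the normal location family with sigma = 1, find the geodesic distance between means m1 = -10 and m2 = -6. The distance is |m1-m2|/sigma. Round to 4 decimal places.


On the fixed-variance normal subfamily, geodesic distance = |m1-m2|/sigma.
|-10 - -6| = 4.
sigma = 1.
d = 4/1 = 4.0000

4.0000


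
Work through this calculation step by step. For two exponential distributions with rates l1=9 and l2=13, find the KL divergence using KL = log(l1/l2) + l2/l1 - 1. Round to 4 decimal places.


KL divergence for exponential family:
KL = log(l1/l2) + l2/l1 - 1.
log(9/13) = -0.367725.
13/9 = 1.444444.
KL = -0.367725 + 1.444444 - 1 = 0.0767

0.0767


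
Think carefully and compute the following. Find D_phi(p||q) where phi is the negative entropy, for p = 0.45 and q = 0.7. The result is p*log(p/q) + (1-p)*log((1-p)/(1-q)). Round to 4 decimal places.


Bregman divergence with negative entropy generator:
D = p*log(p/q) + (1-p)*log((1-p)/(1-q)).
p = 0.45, q = 0.7.
p*log(p/q) = 0.45*log(0.45/0.7) = -0.198825.
(1-p)*log((1-p)/(1-q)) = 0.55*log(0.55/0.3) = 0.333375.
D = -0.198825 + 0.333375 = 0.1345

0.1345


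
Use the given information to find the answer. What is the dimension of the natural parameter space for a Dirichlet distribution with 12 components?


Exponential family dimension calculation:
Dirichlet with 12 components has 12 natural parameters.

12


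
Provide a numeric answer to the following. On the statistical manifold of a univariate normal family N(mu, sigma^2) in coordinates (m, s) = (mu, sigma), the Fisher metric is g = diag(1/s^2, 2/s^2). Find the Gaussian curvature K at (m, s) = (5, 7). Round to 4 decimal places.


The metric has the form g = (A dm^2 + B ds^2)/s^2 with A = 1, B = 2.
Substitute u = sqrt(A/B)*m: g = B*(du^2 + ds^2)/s^2, i.e. B times the
Poincare upper half-plane metric, which has constant Gaussian curvature -1.
Scaling a 2D metric by a constant c divides the Gaussian curvature by c,
so K = -1/B = -1/(2) = -0.5000 everywhere (the point (m, s) = (5, 7) is irrelevant:
the curvature is constant).
The requested Gaussian curvature is K = -0.5000.

-0.5000


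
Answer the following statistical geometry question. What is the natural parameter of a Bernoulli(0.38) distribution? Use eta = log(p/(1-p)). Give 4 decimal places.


Natural parameter for Bernoulli: eta = log(p/(1-p)).
p = 0.38, 1-p = 0.62.
p/(1-p) = 0.612903.
eta = log(0.612903) = -0.4895

-0.4895


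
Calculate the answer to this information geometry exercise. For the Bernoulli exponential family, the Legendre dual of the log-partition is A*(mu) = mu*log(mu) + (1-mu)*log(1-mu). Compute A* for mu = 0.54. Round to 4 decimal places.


Legendre transform for Bernoulli:
A*(mu) = mu*log(mu) + (1-mu)*log(1-mu).
mu = 0.54, 1-mu = 0.46.
mu*log(mu) = 0.54*log(0.54) = -0.332741.
(1-mu)*log(1-mu) = 0.46*log(0.46) = -0.357203.
A* = -0.332741 + -0.357203 = -0.6899

-0.6899


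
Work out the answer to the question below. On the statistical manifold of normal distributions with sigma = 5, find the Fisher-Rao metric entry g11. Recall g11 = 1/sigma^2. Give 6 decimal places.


For the 2-parameter normal family, the Fisher metric has:
  g11 = 1/sigma^2, g22 = 2/sigma^2.
sigma = 5, sigma^2 = 25.
g11 = 0.040000

0.040000


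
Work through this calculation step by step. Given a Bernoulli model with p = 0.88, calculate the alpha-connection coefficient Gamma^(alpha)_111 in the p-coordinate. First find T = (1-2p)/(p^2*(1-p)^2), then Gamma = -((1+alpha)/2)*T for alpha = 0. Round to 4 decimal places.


Skewness (Amari-Chentsov) tensor: T = (1-2p)/(p^2*(1-p)^2).
p = 0.88, 1-2p = -0.76, p^2 = 0.7744, (1-p)^2 = 0.0144.
T = -0.76/(0.7744 * 0.0144) = -68.153122.
In the p-coordinate, Gamma^(alpha) = Gamma^(0) - (alpha/2)*T with Gamma^(0) = (1/2)*g'(p) = -T/2,
so Gamma^(alpha) = -((1+alpha)/2)*T.
alpha = 0, -(1+alpha)/2 = -0.5.
Gamma = -0.5 * -68.153122 = 34.0766

34.0766


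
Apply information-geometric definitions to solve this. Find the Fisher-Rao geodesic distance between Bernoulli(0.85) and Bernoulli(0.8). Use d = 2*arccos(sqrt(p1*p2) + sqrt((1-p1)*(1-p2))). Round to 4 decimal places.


Geodesic distance on Bernoulli manifold:
d(p1,p2) = 2*arccos(sqrt(p1*p2) + sqrt((1-p1)*(1-p2))).
sqrt(p1*p2) = sqrt(0.85*0.8) = 0.824621.
sqrt((1-p1)*(1-p2)) = sqrt(0.15*0.2) = 0.173205.
arg = 0.824621 + 0.173205 = 0.997826.
d = 2*arccos(0.997826) = 0.1319

0.1319


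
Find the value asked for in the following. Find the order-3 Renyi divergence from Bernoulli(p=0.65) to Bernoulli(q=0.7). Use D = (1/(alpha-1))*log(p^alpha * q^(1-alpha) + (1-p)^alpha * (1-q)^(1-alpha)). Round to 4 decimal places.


Renyi divergence of order alpha between Bernoulli distributions:
D = (1/(alpha-1))*log(p^alpha * q^(1-alpha) + (1-p)^alpha * (1-q)^(1-alpha)).
alpha = 3, p = 0.65, q = 0.7.
p^alpha * q^(1-alpha) = 0.65^3 * 0.7^-2 = 0.560459.
(1-p)^alpha * (1-q)^(1-alpha) = 0.35^3 * 0.3^-2 = 0.476389.
sum = 0.560459 + 0.476389 = 1.036848.
D = (1/2)*log(1.036848) = 0.0181

0.0181


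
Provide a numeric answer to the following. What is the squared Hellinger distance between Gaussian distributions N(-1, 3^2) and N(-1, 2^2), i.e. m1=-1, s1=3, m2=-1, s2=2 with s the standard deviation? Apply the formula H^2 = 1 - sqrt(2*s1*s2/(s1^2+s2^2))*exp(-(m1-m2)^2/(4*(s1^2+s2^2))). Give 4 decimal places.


Squared Hellinger distance for Gaussians:
H^2 = 1 - sqrt(2*s1*s2/(s1^2+s2^2)) * exp(-(m1-m2)^2/(4*(s1^2+s2^2))).
s1^2 = 9, s2^2 = 4, s1^2+s2^2 = 13.
sqrt(2*3*2/(13)) = 0.960769.
(m1-m2)^2 = (0)^2 = 0.
exp(-0/(4*13)) = exp(0.0) = 1.0.
H^2 = 1 - 0.960769*1.0 = 0.0392

0.0392


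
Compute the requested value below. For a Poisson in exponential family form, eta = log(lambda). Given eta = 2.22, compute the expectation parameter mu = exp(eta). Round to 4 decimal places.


Expectation parameter for Poisson exponential family:
mu = exp(eta).
eta = 2.22.
mu = exp(2.22) = 9.2073

9.2073


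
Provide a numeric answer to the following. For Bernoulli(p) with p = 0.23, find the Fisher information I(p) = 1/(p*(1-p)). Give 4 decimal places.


For Bernoulli(p), Fisher information is I(p) = 1/(p*(1-p)).
p = 0.23, 1-p = 0.77.
p*(1-p) = 0.1771.
I(p) = 1/0.1771 = 5.6465

5.6465


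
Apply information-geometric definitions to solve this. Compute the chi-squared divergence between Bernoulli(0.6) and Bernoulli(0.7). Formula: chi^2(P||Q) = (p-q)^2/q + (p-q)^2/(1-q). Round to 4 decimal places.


Chi-squared divergence between Bernoulli distributions:
chi^2 = (p-q)^2/q + (p-q)^2/(1-q).
p = 0.6, q = 0.7, p-q = -0.1.
(p-q)^2 = 0.01.
term1 = 0.01/0.7 = 0.014286.
term2 = 0.01/0.3 = 0.033333.
chi^2 = 0.014286 + 0.033333 = 0.0476

0.0476
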